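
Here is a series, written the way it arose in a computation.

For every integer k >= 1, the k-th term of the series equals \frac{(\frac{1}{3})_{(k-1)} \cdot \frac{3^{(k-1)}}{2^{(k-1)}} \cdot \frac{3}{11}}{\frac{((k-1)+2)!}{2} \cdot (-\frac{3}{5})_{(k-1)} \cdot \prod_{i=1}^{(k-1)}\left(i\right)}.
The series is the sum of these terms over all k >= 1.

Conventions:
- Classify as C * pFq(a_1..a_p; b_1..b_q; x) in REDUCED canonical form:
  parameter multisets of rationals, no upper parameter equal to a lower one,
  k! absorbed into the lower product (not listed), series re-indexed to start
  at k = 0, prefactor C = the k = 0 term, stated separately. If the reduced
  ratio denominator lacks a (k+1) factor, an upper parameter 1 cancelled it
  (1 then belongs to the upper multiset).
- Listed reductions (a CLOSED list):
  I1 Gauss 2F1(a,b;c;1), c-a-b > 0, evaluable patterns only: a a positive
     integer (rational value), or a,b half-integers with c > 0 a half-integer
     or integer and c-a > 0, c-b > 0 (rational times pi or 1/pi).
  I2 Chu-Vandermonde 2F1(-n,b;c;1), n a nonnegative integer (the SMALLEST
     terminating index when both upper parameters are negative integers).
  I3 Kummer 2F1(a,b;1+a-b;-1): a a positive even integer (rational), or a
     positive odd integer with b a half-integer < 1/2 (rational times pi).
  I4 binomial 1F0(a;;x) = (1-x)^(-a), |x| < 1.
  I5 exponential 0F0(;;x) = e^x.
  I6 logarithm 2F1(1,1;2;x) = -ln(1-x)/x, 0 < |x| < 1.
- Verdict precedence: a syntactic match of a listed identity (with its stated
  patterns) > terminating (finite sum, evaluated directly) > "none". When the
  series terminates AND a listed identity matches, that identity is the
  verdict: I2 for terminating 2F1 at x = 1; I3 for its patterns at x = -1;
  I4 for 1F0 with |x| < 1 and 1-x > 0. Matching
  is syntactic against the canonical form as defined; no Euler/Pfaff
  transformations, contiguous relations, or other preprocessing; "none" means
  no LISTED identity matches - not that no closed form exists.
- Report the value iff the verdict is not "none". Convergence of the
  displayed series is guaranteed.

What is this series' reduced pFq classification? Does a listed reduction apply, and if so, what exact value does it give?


Reduced: x = \frac{3}{2}, 1F2, upper = {\frac{1}{3}}, lower = {-\frac{3}{5}, 3}, C = \frac{3}{11}. Verdict: none. No listed pattern accepts 1F2(\frac{1}{3}; -\frac{3}{5}, 3; \frac{3}{2}).

The tell: x = \frac{3}{2} and the product of the first k integers (C = 3/11) is k!.
Ratio: r(k) = \frac{3}{2} * (k+\frac{1}{3}) / [(k-\frac{3}{5}) (k+3) (k+1)] - poly over poly, x = \frac{3}{2} from leading terms; C = \frac{3}{11} at k = 0.


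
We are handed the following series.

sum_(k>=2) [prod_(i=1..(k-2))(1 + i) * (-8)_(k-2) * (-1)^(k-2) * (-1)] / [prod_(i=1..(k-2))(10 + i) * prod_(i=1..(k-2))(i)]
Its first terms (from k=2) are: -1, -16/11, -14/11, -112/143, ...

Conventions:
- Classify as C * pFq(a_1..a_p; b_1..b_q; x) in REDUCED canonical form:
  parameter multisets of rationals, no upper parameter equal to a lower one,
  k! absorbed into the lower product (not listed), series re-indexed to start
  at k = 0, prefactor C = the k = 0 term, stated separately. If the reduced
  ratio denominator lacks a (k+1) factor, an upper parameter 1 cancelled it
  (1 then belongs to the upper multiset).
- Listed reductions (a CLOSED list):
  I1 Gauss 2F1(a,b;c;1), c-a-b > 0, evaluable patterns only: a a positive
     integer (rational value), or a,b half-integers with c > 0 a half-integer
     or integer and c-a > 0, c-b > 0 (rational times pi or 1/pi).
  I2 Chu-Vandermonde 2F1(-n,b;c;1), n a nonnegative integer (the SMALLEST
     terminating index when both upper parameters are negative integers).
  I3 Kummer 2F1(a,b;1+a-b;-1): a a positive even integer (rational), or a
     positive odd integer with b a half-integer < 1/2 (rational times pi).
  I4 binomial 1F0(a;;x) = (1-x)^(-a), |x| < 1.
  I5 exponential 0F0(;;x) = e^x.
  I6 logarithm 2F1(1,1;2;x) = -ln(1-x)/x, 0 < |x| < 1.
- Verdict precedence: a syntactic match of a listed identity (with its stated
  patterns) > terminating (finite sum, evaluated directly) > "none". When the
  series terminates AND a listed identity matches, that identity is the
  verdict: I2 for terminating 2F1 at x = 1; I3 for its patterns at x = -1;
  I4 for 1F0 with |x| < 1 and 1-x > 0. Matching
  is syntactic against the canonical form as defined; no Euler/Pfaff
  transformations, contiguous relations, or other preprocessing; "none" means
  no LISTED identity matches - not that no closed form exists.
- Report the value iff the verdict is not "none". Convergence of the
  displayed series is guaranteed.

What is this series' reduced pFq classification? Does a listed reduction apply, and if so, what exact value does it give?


Key step: with t_0 = -1, the product of the first k integers (prefactor -1) is k!.
Ratio: r(k) = (-1) * (k-8) (k+2) / [(k+11) (k+1)] - rational; roots negated = parameters, x = (-1), C = -1.

The series (x = -1) is 2F1: upper {-8, 2}, lower {11}, prefactor -1. Verdict: Kummer (I3) applies (x = -1; c = 11 equals 1+a-b for upper {-8, 2}: listed pattern). Its exact value is -5.


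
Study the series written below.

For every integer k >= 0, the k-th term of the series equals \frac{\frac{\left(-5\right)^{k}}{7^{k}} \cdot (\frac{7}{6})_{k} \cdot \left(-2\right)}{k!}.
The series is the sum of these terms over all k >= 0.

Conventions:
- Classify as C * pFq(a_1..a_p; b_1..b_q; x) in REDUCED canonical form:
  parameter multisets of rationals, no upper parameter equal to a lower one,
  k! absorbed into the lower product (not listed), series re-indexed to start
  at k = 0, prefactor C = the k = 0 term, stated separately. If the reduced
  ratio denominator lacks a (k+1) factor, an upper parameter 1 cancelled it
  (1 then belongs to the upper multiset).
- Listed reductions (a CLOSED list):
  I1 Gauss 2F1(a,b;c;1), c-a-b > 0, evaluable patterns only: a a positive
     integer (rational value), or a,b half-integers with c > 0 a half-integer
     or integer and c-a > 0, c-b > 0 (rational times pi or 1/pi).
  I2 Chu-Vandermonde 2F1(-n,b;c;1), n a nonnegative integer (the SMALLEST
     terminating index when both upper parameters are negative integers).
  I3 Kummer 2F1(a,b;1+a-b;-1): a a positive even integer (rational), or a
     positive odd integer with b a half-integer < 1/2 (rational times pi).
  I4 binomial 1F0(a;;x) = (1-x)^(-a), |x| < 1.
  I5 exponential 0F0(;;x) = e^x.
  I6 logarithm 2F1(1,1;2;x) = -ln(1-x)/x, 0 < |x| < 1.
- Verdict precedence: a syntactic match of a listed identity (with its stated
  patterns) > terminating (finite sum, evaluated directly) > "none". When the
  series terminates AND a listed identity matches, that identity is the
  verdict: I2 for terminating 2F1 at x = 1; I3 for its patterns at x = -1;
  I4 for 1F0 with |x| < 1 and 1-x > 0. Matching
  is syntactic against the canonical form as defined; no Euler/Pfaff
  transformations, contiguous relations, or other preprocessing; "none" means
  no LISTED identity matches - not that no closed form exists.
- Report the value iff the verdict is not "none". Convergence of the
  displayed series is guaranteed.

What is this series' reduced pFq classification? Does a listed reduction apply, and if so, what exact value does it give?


First insight: with t_0 = -2, the two geometric factors (C = -2) combine into one argument.
Step ratio: r(k) = -\frac{5}{7} * (k+\frac{7}{6}) / [(k+1)] - poly over poly, x = -\frac{5}{7} from leading terms; C = -2 at k = 0.

x = -\frac{5}{7} here; the reduced form reads 1F0, upper {\frac{7}{6}}, lower {-}, C = -2. Verdict at x = -\frac{5}{7}: the I4 binomial reduction matches (the 1F0 binomial series: exponent -7/6, x = -\frac{5}{7}). Value: \left(-2\right) \cdot \left(\frac{12}{7}\right)^{-\frac{7}{6}}.


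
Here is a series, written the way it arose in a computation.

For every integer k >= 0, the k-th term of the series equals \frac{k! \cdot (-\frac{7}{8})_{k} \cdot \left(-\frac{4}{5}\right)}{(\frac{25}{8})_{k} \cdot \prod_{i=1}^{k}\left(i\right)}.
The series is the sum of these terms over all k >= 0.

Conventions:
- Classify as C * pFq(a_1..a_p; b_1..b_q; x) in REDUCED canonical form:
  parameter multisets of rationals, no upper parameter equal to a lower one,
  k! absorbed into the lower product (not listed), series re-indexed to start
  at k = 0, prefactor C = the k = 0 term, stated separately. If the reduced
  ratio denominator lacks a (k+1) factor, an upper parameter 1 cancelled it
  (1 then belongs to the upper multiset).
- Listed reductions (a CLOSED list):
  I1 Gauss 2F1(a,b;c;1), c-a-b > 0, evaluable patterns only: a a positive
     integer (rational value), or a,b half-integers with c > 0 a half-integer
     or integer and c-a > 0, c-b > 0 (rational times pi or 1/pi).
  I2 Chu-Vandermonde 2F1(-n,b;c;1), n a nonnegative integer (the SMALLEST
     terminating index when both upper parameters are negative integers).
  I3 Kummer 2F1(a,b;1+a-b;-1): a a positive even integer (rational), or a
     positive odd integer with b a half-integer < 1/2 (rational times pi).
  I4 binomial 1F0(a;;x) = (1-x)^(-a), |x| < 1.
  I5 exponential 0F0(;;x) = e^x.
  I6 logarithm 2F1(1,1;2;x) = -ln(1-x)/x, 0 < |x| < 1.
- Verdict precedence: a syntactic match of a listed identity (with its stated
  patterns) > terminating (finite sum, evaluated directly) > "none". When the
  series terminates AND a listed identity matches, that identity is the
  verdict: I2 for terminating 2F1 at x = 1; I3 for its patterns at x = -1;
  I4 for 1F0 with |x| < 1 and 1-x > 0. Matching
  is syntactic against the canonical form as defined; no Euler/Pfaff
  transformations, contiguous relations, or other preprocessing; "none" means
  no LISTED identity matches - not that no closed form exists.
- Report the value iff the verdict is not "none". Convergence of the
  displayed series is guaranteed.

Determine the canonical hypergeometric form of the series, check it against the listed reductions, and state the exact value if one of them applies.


At argument 1: a 2F1 with upper {-\frac{7}{8}, 1}, lower {\frac{25}{8}}, scaled by C = -\frac{4}{5}. Verdict: Gauss (I1, integer-parameter pattern) matches (x = 1: the Gamma ratio telescopes since c-a-b = 3 > 0 and a = 1 in Z>0). Exact value: -\frac{17}{30}.

Key step: t_0 = -\frac{4}{5} here, and the factorial ratio (prefactor -4/5) (k+a-1)!/(a-1)! is a rising factorial (a)_k.
Term ratio: r(k) = 1 * (k-\frac{7}{8}) (k+1) / [(k+\frac{25}{8}) (k+1)] - poly over poly, x = 1 from leading terms; C = -\frac{4}{5} at k = 0.


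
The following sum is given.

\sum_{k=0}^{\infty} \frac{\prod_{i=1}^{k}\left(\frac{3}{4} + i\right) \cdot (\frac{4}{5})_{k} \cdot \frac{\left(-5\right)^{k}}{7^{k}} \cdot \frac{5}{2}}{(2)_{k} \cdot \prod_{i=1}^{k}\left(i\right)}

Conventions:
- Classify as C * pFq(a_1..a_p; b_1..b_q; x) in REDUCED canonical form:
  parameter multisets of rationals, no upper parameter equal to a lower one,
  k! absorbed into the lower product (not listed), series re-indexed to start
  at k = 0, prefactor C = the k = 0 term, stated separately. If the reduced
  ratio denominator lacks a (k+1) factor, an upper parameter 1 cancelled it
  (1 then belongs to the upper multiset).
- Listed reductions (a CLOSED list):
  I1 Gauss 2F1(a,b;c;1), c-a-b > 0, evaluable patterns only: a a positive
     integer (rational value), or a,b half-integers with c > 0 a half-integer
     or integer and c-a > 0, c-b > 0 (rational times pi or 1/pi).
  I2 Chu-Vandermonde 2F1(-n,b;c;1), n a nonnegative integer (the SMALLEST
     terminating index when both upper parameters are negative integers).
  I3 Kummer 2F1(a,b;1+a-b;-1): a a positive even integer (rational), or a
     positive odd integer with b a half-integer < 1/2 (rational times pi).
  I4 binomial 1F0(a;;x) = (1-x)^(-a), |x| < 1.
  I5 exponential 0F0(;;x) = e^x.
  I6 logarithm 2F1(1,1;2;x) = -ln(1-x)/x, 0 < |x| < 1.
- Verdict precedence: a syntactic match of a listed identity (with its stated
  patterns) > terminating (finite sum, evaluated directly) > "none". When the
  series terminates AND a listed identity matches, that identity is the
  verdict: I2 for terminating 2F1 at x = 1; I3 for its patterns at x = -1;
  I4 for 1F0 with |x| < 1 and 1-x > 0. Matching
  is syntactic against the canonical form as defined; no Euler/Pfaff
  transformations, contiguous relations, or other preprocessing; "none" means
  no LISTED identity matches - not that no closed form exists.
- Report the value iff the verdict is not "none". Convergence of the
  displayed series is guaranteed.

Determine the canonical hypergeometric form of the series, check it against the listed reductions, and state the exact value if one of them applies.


Reduced: x = -\frac{5}{7}, 2F1, upper = {\frac{4}{5}, \frac{7}{4}}, lower = {2}, C = \frac{5}{2}. Verdict: none here - no I1-I6 shape fits x = -\frac{5}{7} with lower {2}.

Structural cue: from the first term \frac{5}{2}: the product of the first k integers (C = 5/2, x = -5/7) is k!.
Adjacent-term ratio: r(k) = -\frac{5}{7} * (k+\frac{4}{5}) (k+\frac{7}{4}) / [(k+2) (k+1)] - rational in k. x = -\frac{5}{7}; t_0 = \frac{5}{2}; negate the roots.


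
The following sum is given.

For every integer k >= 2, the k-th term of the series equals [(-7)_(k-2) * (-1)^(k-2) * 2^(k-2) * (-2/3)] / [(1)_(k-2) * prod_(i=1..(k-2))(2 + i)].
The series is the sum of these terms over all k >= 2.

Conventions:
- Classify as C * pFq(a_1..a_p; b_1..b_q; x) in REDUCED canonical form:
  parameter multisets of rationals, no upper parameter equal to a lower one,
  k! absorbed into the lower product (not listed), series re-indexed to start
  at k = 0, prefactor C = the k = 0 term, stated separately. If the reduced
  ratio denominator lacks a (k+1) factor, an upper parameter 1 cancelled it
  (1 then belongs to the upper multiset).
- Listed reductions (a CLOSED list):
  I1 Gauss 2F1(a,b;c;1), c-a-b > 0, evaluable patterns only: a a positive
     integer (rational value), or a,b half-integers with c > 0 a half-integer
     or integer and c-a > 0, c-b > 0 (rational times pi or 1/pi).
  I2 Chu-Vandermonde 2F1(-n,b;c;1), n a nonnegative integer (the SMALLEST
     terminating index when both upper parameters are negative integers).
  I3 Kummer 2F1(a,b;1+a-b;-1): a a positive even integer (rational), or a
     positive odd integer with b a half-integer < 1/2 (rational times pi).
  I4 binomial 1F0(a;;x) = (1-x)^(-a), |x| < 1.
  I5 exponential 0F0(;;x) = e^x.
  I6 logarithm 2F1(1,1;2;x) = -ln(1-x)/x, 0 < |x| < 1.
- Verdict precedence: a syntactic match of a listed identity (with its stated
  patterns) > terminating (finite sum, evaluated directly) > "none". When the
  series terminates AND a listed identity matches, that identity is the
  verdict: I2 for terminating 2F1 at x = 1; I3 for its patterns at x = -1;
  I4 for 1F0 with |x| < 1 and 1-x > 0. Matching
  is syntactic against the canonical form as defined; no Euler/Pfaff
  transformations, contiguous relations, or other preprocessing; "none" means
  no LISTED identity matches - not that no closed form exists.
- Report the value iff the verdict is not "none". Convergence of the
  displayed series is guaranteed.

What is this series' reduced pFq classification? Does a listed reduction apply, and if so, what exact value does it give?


At argument -2: a 1F1 with upper {-7}, lower {3}, scaled by C = -2/3. Verdict: terminating - upper parameter -7 makes this a finite sum (last index 7), evaluated exactly. Hence: -108742/8505.

First insight: x = (-2) and the lower running product (prefactor -2/3) is a rising factorial.
Ratio: r(k) = (-2) * (k-7) / [(k+3) (k+1)] - rational in k. x = (-2); t_0 = -2/3; negate the roots.


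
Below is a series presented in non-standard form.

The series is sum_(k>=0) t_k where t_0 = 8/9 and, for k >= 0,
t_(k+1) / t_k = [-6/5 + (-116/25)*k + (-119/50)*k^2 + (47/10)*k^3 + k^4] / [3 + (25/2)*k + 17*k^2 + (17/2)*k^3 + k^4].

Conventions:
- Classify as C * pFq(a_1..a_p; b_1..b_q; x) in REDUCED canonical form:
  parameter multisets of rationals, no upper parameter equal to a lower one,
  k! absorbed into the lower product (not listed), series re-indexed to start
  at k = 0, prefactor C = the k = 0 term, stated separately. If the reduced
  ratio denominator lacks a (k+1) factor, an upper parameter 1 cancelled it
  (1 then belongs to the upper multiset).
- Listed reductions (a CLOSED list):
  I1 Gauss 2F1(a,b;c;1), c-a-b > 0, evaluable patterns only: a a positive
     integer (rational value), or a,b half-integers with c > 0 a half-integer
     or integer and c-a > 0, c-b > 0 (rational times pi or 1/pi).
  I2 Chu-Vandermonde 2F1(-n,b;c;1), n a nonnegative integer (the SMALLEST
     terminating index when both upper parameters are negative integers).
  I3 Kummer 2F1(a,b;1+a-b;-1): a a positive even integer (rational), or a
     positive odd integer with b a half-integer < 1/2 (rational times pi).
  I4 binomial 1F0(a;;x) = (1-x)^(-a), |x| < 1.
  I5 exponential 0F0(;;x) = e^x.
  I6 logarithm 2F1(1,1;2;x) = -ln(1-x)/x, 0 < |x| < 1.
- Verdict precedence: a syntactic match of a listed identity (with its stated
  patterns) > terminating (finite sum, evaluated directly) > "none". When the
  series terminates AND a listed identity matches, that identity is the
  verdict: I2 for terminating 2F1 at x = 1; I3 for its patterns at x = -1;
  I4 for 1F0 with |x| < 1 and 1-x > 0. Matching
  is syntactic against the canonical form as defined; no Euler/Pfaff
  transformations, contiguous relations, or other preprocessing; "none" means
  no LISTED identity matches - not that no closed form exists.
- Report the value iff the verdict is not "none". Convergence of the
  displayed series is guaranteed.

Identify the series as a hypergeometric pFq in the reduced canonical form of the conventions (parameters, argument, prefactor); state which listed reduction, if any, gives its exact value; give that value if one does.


With C = 8/9: the canonical form is 3F2(-6/5, 2/5, 5; 1, 6; 1). Verdict: none. A 3F2 with upper {-6/5, 2/5, 5} fits none of I1-I6 at x = 1; the sum runs forever.

The tell: t_0 = 8/9 here, and factor the ratio over Q (C = 8/9, x = 1): negated roots = parameters.
Ratio: r(k) = 1 * (k-6/5) (k+2/5) (k+5) / [(k+1) (k+6) (k+1)] - rational in k. x = 1; t_0 = 8/9; negate the roots.


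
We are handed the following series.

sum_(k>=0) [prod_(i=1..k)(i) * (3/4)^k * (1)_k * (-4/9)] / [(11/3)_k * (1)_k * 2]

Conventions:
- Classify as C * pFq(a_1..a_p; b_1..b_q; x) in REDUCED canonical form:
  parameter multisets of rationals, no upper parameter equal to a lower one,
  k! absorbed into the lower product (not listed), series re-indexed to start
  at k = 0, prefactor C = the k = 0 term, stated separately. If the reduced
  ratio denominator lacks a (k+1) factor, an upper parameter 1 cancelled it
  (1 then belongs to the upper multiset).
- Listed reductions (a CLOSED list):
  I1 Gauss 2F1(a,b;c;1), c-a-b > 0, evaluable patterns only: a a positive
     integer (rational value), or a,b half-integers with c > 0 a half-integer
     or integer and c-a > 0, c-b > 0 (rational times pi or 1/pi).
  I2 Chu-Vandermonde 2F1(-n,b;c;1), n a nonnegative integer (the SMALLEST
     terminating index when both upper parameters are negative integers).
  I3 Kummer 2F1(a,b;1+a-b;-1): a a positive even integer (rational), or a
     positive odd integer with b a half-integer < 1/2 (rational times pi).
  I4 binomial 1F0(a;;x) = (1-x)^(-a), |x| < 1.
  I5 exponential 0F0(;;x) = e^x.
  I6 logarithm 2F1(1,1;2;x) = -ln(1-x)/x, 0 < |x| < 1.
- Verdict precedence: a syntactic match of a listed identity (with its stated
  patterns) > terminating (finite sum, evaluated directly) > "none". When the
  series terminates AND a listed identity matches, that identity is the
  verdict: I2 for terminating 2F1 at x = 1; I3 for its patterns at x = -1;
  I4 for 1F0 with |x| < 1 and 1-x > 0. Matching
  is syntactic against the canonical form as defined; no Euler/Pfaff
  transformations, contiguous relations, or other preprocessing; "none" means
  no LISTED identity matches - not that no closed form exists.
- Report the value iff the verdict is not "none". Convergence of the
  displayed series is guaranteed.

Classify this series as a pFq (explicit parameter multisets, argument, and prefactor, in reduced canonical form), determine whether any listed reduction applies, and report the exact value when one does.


Canonical form: C = -2/9 times 2F1 with upper {1, 1}, lower {11/3}, x = 3/4. Verdict: none here - no I1-I6 shape fits x = 3/4 with lower {11/3}.

Key observation: x = (3/4) and (1)_k (prefactor -2/9) is k! itself.
Adjacent-term ratio: r(k) = (3/4) * (k+1) (k+1) / [(k+11/3) (k+1)] - rational in k. x = (3/4); t_0 = -2/9; negate the roots.


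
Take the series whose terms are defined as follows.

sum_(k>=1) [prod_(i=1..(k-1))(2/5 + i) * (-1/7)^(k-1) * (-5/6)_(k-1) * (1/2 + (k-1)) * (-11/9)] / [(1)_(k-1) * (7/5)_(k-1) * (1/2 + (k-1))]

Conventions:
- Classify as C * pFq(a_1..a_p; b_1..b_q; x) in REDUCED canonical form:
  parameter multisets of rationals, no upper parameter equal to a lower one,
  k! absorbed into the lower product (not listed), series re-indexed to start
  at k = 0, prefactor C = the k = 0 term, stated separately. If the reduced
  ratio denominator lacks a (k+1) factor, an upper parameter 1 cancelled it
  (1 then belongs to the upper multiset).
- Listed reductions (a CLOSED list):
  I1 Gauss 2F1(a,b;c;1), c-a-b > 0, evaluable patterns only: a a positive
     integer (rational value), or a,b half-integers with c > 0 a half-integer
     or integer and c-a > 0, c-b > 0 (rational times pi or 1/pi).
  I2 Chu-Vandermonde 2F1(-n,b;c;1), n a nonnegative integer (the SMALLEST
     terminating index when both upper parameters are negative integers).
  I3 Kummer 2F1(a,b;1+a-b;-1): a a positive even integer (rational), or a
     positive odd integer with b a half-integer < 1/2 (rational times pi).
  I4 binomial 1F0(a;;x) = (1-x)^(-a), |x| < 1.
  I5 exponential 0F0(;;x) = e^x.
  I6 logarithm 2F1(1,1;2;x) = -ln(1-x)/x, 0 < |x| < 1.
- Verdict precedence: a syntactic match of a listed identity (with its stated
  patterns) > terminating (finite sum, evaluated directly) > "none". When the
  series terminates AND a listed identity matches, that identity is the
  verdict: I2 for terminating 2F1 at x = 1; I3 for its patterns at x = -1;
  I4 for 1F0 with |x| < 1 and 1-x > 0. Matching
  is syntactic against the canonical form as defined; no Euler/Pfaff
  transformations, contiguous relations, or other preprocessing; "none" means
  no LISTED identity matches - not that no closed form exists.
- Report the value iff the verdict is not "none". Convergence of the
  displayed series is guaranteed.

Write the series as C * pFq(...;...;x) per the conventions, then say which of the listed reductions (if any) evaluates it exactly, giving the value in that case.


This is -11/9 * 1F0(-5/6; -; -1/7) in reduced canonical form. Verdict at x = -1/7: the binomial series (I4) matches (the 1F0 binomial series: exponent 5/6, x = -1/7). Hence: (-11/9) * (8/7)^(5/6).

Key observation: x = (-1/7) and the parameter 7/5 appears in both the upper and lower lists and cancels (alongside the other common factor).
Step ratio: r(k) = (-1/7) * (k-5/6) / [(k+1)] ; factor over Q: parameters, x = (-1/7), and C = -11/9.


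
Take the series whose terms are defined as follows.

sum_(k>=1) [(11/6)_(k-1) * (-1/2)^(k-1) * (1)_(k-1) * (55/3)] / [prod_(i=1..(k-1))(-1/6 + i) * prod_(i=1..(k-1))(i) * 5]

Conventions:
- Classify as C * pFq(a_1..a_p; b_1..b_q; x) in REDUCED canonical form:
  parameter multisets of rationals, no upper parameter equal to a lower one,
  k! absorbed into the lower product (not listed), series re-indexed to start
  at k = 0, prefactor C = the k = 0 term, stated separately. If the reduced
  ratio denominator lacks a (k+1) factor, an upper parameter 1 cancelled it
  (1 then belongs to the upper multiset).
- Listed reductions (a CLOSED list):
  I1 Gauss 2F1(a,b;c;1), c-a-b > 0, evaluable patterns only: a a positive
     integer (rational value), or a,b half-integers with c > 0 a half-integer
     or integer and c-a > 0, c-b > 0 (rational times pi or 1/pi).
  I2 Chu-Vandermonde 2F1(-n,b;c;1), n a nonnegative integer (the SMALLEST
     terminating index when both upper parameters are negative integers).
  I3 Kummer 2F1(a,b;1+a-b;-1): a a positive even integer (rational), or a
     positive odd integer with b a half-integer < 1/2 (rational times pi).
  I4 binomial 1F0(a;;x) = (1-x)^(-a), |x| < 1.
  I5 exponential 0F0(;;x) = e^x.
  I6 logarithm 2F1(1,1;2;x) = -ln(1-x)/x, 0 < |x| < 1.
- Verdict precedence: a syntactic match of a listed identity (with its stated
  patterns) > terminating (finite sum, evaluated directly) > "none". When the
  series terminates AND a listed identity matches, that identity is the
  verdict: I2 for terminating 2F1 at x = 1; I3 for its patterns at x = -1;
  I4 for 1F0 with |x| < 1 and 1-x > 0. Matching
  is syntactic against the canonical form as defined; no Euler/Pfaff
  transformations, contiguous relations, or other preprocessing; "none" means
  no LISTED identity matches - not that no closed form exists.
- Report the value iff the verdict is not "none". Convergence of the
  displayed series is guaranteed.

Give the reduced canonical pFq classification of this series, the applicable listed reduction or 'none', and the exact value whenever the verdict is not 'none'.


Reduced: x = -1/2, 2F1, upper = {1, 11/6}, lower = {5/6}, C = 11/3. Verdict: none. A 2F1 with upper {1, 11/6} fits none of I1-I6 at x = -1/2; the sum runs forever.

First insight: with t_0 = 11/3, the product of the first k integers (C = 11/3) is k!.
Term ratio: r(k) = (-1/2) * (k+1) (k+11/6) / [(k+5/6) (k+1)] - poly over poly, x = (-1/2) from leading terms; C = 11/3 at k = 0.


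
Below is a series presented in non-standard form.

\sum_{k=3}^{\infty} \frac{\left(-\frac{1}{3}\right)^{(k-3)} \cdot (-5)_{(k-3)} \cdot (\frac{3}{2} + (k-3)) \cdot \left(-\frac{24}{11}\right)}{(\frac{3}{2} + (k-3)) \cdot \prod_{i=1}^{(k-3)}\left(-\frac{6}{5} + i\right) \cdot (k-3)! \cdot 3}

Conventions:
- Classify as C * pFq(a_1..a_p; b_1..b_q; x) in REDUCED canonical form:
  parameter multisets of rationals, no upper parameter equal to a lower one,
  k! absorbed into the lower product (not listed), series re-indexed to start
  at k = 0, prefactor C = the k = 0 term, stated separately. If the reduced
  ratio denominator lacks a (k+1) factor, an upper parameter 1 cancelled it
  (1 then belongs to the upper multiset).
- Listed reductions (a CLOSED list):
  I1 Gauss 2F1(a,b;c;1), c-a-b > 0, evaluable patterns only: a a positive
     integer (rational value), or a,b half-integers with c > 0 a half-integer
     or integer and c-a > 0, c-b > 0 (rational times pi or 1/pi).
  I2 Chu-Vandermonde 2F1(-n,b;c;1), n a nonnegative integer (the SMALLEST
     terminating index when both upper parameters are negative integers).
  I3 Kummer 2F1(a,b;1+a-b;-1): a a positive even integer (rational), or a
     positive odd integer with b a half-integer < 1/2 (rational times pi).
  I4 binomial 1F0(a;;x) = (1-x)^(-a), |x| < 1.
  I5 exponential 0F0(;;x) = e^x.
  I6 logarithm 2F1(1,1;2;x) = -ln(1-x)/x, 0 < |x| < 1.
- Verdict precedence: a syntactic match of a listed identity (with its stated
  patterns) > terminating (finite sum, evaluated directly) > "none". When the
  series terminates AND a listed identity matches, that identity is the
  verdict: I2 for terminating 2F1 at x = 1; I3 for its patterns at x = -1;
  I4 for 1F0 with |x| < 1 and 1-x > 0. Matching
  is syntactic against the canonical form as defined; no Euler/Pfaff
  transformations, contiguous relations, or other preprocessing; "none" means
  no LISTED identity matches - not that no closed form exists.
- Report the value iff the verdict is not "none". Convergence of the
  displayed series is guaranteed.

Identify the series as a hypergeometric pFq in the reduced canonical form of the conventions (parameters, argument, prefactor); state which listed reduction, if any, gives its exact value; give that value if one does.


x = -\frac{1}{3} here; the reduced form reads 1F1, upper {-5}, lower {-\frac{1}{5}}, C = -\frac{8}{11}. Verdict: terminating - upper -5 stops the sum at k = 5; the 6 terms are added exactly. Value: \frac{36397682}{3199581}.

Key step: from the first term -\frac{8}{11}: the lower running product (C = -8/11) is a rising factorial.
Consecutive-term ratio: r(k) = -\frac{1}{3} * (k-5) / [(k-\frac{1}{5}) (k+1)] - poly over poly, x = -\frac{1}{3} from leading terms; C = -\frac{8}{11} at k = 0.


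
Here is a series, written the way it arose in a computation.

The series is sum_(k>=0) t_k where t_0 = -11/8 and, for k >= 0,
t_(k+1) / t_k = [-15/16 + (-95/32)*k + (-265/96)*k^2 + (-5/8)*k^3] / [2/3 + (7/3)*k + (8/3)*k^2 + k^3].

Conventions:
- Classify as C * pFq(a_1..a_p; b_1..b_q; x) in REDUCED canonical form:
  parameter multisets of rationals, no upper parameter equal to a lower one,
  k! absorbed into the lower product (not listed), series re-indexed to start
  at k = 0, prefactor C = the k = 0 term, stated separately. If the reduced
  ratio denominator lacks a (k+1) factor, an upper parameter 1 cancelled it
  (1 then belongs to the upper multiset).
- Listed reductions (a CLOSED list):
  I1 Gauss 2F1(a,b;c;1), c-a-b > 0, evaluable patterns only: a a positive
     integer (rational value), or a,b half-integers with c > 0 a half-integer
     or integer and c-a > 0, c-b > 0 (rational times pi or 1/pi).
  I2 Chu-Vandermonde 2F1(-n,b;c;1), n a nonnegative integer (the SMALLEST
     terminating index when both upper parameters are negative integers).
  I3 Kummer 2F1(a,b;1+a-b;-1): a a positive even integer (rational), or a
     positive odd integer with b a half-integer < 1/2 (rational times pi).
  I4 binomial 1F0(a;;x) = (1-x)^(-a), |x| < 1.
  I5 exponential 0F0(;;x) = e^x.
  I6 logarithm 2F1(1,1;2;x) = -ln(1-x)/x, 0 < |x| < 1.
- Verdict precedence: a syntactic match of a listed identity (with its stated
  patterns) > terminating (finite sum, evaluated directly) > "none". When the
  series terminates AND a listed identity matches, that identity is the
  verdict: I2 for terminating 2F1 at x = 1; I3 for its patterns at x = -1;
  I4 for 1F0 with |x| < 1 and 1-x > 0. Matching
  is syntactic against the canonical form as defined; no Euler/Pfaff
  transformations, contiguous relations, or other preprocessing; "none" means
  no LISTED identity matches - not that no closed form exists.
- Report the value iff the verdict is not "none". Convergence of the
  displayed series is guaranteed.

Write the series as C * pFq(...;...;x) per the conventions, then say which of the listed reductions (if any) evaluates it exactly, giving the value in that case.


Key step: with t_0 = -11/8, cancel k + 2/3 from the displayed ratio first; then C = -11/8.
Ratio: r(k) = (-5/8) * (k+3/4) (k+3) / [(k+1) (k+1)] - poly over poly, x = (-5/8) from leading terms; C = -11/8 at k = 0.

x = -5/8 here; the reduced form reads 2F1, upper {3/4, 3}, lower {1}, C = -11/8. Verdict: none. No listed pattern accepts 2F1(3/4, 3; 1; -5/8).


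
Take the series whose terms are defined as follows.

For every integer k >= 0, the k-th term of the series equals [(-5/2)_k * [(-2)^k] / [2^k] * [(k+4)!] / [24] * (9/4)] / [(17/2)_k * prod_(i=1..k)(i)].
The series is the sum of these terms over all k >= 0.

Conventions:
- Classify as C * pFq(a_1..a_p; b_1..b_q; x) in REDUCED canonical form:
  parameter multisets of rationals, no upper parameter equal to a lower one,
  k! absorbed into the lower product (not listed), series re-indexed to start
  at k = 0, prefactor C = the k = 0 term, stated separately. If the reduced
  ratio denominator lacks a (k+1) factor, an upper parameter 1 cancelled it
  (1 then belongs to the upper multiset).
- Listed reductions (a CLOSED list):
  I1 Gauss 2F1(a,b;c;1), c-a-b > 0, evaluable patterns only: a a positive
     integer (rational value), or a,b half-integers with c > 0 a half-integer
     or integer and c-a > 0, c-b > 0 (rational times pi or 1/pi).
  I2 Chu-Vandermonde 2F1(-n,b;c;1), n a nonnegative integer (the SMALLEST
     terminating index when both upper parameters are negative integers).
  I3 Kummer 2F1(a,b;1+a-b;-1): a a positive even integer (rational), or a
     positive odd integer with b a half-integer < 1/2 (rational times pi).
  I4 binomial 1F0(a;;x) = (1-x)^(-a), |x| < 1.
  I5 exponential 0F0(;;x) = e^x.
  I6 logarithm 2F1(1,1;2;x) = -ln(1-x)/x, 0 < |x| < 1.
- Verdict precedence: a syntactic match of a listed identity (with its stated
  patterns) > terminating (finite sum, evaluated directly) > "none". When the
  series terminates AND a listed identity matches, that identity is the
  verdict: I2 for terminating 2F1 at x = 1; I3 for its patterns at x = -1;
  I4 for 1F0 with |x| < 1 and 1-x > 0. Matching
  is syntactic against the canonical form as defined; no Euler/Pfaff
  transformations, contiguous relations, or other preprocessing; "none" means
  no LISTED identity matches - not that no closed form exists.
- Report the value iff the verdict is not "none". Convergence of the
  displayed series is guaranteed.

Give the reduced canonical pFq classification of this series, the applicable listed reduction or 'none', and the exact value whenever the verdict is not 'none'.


x = -1 here; the reduced form reads 2F1, upper {-5/2, 5}, lower {17/2}, C = 9/4. Verdict: this is Kummer (I3) (x = -1; c = 17/2 equals 1+a-b for upper {-5/2, 5}: listed pattern). Hence: (1216215/524288) * pi.

Key observation: with t_0 = 9/4, the two k-th powers (C = 9/4, x = -1) combine into one argument.
Term ratio: r(k) = (-1) * (k-5/2) (k+5) / [(k+17/2) (k+1)] - rational in k. x = (-1); t_0 = 9/4; negate the roots.


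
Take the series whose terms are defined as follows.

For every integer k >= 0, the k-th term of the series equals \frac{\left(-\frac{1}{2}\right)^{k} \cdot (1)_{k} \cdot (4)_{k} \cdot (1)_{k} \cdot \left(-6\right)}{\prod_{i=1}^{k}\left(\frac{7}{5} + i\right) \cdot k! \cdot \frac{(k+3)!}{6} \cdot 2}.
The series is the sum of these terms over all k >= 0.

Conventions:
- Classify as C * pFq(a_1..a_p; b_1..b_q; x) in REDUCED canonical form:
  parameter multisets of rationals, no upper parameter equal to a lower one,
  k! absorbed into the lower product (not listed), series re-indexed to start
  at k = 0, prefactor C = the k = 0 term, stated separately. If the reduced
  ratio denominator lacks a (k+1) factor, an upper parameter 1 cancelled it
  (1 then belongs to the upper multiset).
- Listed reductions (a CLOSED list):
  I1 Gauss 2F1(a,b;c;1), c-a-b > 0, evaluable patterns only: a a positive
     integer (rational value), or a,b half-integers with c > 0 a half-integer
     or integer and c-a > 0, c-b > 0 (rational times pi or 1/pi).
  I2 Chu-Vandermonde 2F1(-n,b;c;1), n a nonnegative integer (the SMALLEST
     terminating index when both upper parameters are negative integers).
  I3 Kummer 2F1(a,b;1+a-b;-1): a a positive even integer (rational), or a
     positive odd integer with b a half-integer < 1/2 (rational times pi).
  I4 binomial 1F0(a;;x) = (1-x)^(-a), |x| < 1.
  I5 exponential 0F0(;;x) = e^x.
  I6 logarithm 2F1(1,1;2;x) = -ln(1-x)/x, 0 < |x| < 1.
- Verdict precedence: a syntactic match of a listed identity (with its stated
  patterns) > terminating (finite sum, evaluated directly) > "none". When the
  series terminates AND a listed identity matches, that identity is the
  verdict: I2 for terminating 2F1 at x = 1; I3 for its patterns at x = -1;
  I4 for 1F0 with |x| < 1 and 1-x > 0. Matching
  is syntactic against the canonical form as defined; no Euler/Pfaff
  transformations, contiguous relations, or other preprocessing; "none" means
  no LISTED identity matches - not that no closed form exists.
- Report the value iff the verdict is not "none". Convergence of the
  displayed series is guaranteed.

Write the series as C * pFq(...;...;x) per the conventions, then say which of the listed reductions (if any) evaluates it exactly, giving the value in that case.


The tell: t_0 being -3, the constant factors (prefactor -3) combine into one prefactor.
Term ratio: r(k) = -\frac{1}{2} * (k+1) (k+1) / [(k+\frac{12}{5}) (k+1)] - rational in k, leading ratio -\frac{1}{2}; with t_0 = -3, classification follows.

With C = -3: the canonical form is 2F1(1, 1; \frac{12}{5}; -\frac{1}{2}). Verdict: no listed reduction: x = -\frac{1}{2} and upper {1, 1} fail every I1-I6 pattern.


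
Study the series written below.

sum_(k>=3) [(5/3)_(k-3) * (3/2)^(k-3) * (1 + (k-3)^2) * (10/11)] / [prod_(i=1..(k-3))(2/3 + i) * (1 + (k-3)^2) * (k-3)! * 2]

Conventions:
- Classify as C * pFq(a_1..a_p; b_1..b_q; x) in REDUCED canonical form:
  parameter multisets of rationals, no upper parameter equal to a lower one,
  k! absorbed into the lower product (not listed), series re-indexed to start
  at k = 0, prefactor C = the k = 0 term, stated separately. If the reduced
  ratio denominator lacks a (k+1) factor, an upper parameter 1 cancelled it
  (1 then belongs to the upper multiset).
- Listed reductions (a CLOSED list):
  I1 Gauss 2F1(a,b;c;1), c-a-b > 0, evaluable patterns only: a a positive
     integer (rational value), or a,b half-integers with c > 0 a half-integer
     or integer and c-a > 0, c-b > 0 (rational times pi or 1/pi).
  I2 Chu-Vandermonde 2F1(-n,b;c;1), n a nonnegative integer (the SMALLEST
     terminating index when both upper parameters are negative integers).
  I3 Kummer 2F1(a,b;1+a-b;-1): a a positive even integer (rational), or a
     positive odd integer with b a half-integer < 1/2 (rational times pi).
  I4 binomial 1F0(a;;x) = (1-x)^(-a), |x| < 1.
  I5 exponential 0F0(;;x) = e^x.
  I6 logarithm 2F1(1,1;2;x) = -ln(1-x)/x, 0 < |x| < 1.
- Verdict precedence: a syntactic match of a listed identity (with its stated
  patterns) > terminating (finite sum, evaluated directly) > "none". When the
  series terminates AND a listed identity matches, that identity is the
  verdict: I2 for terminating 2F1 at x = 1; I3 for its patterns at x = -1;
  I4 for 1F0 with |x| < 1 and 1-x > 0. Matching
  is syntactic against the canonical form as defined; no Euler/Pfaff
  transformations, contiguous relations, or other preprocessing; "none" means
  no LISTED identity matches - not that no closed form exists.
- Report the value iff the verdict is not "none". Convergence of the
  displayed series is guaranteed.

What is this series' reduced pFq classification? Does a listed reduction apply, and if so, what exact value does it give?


Canonical form: C = 5/11 times 0F0 with upper {-}, lower {-}, x = 3/2. Verdict at x = 3/2: the I5 exponential reduction matches (the 0F0 exponential series at x = 3/2). Exact value: (5/11) * e^(3/2).

First insight: x = (3/2) and the parameter 5/3 appears in both the upper and lower lists and cancels (alongside the other common factor).
Adjacent-term ratio: r(k) = (3/2) * 1 / [(k+1)] - poly over poly, x = (3/2) from leading terms; C = 5/11 at k = 0.


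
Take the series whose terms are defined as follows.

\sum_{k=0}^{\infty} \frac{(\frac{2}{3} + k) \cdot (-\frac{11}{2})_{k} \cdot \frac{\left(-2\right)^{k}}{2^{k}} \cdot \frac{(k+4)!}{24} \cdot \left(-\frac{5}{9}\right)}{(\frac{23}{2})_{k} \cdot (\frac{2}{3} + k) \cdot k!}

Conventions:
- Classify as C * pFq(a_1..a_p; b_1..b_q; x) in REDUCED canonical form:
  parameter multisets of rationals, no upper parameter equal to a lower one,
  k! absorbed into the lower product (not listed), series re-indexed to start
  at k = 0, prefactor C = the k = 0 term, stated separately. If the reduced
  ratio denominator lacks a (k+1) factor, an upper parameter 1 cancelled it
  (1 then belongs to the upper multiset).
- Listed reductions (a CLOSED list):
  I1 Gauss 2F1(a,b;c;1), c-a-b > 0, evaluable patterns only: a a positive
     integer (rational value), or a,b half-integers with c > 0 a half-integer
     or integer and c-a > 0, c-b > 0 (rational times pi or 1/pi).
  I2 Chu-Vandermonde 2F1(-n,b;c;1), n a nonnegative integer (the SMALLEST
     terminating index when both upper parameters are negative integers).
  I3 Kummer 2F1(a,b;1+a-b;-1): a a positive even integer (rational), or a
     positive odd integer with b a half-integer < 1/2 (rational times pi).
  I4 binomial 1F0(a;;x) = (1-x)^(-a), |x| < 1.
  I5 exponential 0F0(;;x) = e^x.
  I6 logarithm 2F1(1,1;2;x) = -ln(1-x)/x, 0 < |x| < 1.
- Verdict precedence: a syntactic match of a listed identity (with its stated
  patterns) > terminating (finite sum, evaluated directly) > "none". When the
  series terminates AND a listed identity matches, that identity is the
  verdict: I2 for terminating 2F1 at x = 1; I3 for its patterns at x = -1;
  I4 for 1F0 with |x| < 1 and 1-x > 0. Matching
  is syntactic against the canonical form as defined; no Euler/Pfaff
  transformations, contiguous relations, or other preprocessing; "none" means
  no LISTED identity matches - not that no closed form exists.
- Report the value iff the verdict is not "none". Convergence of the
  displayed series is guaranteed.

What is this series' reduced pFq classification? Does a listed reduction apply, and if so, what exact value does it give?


With C = -\frac{5}{9}: the canonical form is 2F1(-\frac{11}{2}, 5; \frac{23}{2}; -1). Verdict: the Kummer evaluation I3 applies (x = -1; c = \frac{23}{2} equals 1+a-b for upper {-\frac{11}{2}, 5}: listed pattern). Sum: \left(-\frac{24249225}{16777216}\right) \cdot \pi.

Key observation: x = -1 and the factorial ratio (prefactor -5/9) (k+a-1)!/(a-1)! is a rising factorial (a)_k.
Consecutive-term ratio: r(k) = -1 * (k-\frac{11}{2}) (k+5) / [(k+\frac{23}{2}) (k+1)] - rational in k, leading ratio -1; with t_0 = -\frac{5}{9}, classification follows.
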